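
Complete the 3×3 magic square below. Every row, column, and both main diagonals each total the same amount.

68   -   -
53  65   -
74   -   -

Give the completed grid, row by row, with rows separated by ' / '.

Column 1 is already complete: 68 + 53 + 74 = 195, so that is the magic constant.
Row 2 needs 195; the known cells sum to 118, so (2,3) = 77.
Using main diagonal: 68 + 65 + ? → (3,3) = 195 − 133 = 62.
Using anti-diagonal: 65 + 74 + ? → (1,3) = 195 − 139 = 56.
Row 1: 68 + 56 + ? = 195, so (1,2) = 71.
The remaining cell in row 3 is (3,2) = 195 − 136 = 59.

68 71 56 / 53 65 77 / 74 59 62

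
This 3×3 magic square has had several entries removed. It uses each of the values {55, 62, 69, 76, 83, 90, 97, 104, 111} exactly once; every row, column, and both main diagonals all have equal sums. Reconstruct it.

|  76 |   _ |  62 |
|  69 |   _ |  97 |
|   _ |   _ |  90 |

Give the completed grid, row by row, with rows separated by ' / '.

The 9 entries sum to 747, so each line sums to 747/3 = 249.
Using row 1: 76 + 62 + ? → (1,2) = 249 − 138 = 111.
The remaining cell in row 2 is (2,2) = 249 − 166 = 83.
From column 1, 249 − (76 + 69) gives (3,1) = 104.
Column 2 needs 249; the known cells sum to 194, so (3,2) = 55.

76 111 62 / 69 83 97 / 104 55 90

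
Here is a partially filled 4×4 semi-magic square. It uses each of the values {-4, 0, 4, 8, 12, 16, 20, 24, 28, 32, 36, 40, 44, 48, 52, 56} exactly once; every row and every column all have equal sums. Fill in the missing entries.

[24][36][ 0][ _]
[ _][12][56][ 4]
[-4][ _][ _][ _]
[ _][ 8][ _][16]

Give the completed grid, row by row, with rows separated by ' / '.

24 36 0 44 / 32 12 56 4 / -4 48 20 40 / 52 8 28 16

The 16 entries sum to 416, so each line sums to 416/4 = 104.
Row 1: 24 + 36 + 0 + ? = 104, so (1,4) = 44.
The remaining cell in row 2 is (2,1) = 104 − 72 = 32.
From column 1, 104 − (24 + 32 + (-4)) gives (4,1) = 52.
Column 2 must total 104; the given cells sum to 56, so (3,2) = 48.
Column 4 must total 104; the given cells sum to 64, so (3,4) = 40.
The remaining cell in row 3 is (3,3) = 104 − 84 = 20.
Row 4 needs 104; the known cells sum to 76, so (4,3) = 28.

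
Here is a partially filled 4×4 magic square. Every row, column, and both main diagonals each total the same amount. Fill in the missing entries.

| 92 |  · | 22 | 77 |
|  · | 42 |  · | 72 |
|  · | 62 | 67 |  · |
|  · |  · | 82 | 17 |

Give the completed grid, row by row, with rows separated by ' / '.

92 27 22 77 / 57 42 47 72 / 37 62 67 52 / 32 87 82 17

Main diagonal is already complete: 92 + 42 + 67 + 17 = 218, so that is the magic constant.
Row 1 must total 218; the given cells sum to 191, so (1,2) = 27.
The remaining cell in column 2 is (4,2) = 218 − 131 = 87.
The remaining cell in column 3 is (2,3) = 218 − 171 = 47.
Column 4 needs 218; the known cells sum to 166, so (3,4) = 52.
Anti-diagonal needs 218; the known cells sum to 186, so (4,1) = 32.
Using row 2: 42 + 47 + 72 + ? → (2,1) = 218 − 161 = 57.
Row 3: 62 + 67 + 52 + ? = 218, so (3,1) = 37.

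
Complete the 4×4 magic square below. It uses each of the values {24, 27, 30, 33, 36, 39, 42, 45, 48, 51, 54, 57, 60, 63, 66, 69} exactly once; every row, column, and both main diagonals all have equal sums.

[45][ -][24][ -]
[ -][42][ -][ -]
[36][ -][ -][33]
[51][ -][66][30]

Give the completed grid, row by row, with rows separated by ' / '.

45 57 24 60 / 54 42 27 63 / 36 48 69 33 / 51 39 66 30

The 16 entries sum to 744, so each line sums to 744/4 = 186.
Row 4 needs 186; the known cells sum to 147, so (4,2) = 39.
From column 1, 186 − (45 + 36 + 51) gives (2,1) = 54.
Main diagonal: 45 + 42 + 30 + ? = 186, so (3,3) = 69.
Using row 3: 36 + 69 + 33 + ? → (3,2) = 186 − 138 = 48.
The remaining cell in column 2 is (1,2) = 186 − 129 = 57.
Column 3: 24 + 69 + 66 + ? = 186, so (2,3) = 27.
Using anti-diagonal: 27 + 48 + 51 + ? → (1,4) = 186 − 126 = 60.
Using row 2: 54 + 42 + 27 + ? → (2,4) = 186 − 123 = 63.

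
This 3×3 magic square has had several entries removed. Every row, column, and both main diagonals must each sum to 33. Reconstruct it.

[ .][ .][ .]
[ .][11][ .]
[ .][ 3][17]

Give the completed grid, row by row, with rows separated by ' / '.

Row 3 needs 33; the known cells sum to 20, so (3,1) = 13.
Column 2 must total 33; the given cells sum to 14, so (1,2) = 19.
Main diagonal: 11 + 17 + ? = 33, so (1,1) = 5.
The remaining cell in anti-diagonal is (1,3) = 33 − 24 = 9.
Column 1 must total 33; the given cells sum to 18, so (2,1) = 15.
Using column 3: 9 + 17 + ? → (2,3) = 33 − 26 = 7.

5 19 9 / 15 11 7 / 13 3 17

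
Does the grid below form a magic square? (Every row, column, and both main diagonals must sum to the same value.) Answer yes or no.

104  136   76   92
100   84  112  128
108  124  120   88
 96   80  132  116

No — column 1 sums to 408 but column 2 sums to 424.

Row 1: 104 + 136 + 76 + 92 = 408.
Row 2: 100 + 84 + 112 + 128 = 424.
Row 3: 108 + 124 + 120 + 88 = 440.
Row 4: 96 + 80 + 132 + 116 = 424.
Column 1: 104 + 100 + 108 + 96 = 408.
Column 2: 136 + 84 + 124 + 80 = 424.
Column 3: 76 + 112 + 120 + 132 = 440.
Column 4: 92 + 128 + 88 + 116 = 424.
Main diagonal: 104 + 84 + 120 + 116 = 424.
Anti-diagonal: 92 + 112 + 124 + 96 = 424.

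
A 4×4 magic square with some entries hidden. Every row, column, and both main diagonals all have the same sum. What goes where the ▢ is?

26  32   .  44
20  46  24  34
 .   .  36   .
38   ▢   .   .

28

Row 2 is complete and sums to 124; that is the magic constant.
Row 1 must total 124; the given cells sum to 102, so (1,3) = 22.
Column 1: 26 + 20 + 38 + ? = 124, so (3,1) = 40.
Using column 3: 22 + 24 + 36 + ? → (4,3) = 124 − 82 = 42.
Main diagonal must total 124; the given cells sum to 108, so (4,4) = 16.
The remaining cell in anti-diagonal is (3,2) = 124 − 106 = 18.
Row 3 needs 124; the known cells sum to 94, so (3,4) = 30.
Row 4: 38 + 42 + 16 + ? = 124, so (4,2) = 28.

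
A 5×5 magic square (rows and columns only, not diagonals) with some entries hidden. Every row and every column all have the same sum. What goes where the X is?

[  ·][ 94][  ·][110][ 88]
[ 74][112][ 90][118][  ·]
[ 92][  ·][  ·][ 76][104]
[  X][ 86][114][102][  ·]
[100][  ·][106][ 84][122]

108

Column 4 is complete and sums to 490; that is the magic constant.
The remaining cell in row 2 is (2,5) = 490 − 394 = 96.
Row 5 needs 490; the known cells sum to 412, so (5,2) = 78.
The remaining cell in column 2 is (3,2) = 490 − 370 = 120.
Using column 5: 88 + 96 + 104 + 122 + ? → (4,5) = 490 − 410 = 80.
Row 3 must total 490; the given cells sum to 392, so (3,3) = 98.
From row 4, 490 − (86 + 114 + 102 + 80) gives (4,1) = 108.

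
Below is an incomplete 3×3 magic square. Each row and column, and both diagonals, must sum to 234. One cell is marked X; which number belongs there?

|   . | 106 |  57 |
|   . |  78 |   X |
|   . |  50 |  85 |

Row 1 needs 234; the known cells sum to 163, so (1,1) = 71.
Row 3 needs 234; the known cells sum to 135, so (3,1) = 99.
The remaining cell in column 1 is (2,1) = 234 − 170 = 64.
The remaining cell in column 3 is (2,3) = 234 − 142 = 92.

92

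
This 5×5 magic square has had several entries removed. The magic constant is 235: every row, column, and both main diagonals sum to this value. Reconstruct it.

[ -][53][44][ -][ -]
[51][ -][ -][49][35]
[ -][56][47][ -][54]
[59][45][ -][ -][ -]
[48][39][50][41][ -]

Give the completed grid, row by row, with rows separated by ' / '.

Row 5: 48 + 39 + 50 + 41 + ? = 235, so (5,5) = 57.
Column 2: 53 + 56 + 45 + 39 + ? = 235, so (2,2) = 42.
The remaining cell in anti-diagonal is (1,5) = 235 − 189 = 46.
From row 2, 235 − (51 + 42 + 49 + 35) gives (2,3) = 58.
From column 3, 235 − (44 + 58 + 47 + 50) gives (4,3) = 36.
Column 5: 46 + 35 + 54 + 57 + ? = 235, so (4,5) = 43.
Row 4: 59 + 45 + 36 + 43 + ? = 235, so (4,4) = 52.
Main diagonal: 42 + 47 + 52 + 57 + ? = 235, so (1,1) = 37.
From row 1, 235 − (37 + 53 + 44 + 46) gives (1,4) = 55.
Column 1 must total 235; the given cells sum to 195, so (3,1) = 40.
Column 4 must total 235; the given cells sum to 197, so (3,4) = 38.

37 53 44 55 46 / 51 42 58 49 35 / 40 56 47 38 54 / 59 45 36 52 43 / 48 39 50 41 57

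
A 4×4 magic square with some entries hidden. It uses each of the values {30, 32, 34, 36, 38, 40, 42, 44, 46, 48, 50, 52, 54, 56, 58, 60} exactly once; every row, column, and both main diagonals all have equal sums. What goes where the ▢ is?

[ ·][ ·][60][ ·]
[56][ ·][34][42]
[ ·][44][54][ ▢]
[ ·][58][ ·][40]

46

The 16 entries sum to 720, so each line sums to 720/4 = 180.
From row 2, 180 − (56 + 34 + 42) gives (2,2) = 48.
The remaining cell in column 2 is (1,2) = 180 − 150 = 30.
Column 3 must total 180; the given cells sum to 148, so (4,3) = 32.
Main diagonal must total 180; the given cells sum to 142, so (1,1) = 38.
Row 1: 38 + 30 + 60 + ? = 180, so (1,4) = 52.
Row 4 needs 180; the known cells sum to 130, so (4,1) = 50.
Column 1 needs 180; the known cells sum to 144, so (3,1) = 36.
Using column 4: 52 + 42 + 40 + ? → (3,4) = 180 − 134 = 46.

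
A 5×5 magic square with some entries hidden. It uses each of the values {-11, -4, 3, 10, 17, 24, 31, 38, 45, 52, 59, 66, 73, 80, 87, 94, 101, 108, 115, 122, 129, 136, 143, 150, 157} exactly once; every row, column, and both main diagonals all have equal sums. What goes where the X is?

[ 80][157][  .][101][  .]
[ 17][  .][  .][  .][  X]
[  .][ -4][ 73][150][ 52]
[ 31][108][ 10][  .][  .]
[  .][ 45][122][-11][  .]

115

The 25 entries sum to 1825, so each line sums to 1825/5 = 365.
Row 3 must total 365; the given cells sum to 271, so (3,1) = 94.
From column 1, 365 − (80 + 17 + 94 + 31) gives (5,1) = 143.
From column 2, 365 − (157 + (-4) + 108 + 45) gives (2,2) = 59.
Row 5: 143 + 45 + 122 + (-11) + ? = 365, so (5,5) = 66.
Main diagonal must total 365; the given cells sum to 278, so (4,4) = 87.
Row 4 must total 365; the given cells sum to 236, so (4,5) = 129.
From column 4, 365 − (101 + 150 + 87 + (-11)) gives (2,4) = 38.
From anti-diagonal, 365 − (38 + 73 + 108 + 143) gives (1,5) = 3.
Row 1 must total 365; the given cells sum to 341, so (1,3) = 24.
The remaining cell in column 3 is (2,3) = 365 − 229 = 136.
Using column 5: 3 + 52 + 129 + 66 + ? → (2,5) = 365 − 250 = 115.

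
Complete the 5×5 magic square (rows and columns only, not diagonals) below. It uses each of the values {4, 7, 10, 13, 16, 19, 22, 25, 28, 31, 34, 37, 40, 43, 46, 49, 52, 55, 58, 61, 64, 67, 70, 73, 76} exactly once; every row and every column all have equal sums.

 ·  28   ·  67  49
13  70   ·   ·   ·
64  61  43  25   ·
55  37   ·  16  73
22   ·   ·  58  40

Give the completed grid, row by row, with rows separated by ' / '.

46 28 10 67 49 / 13 70 52 34 31 / 64 61 43 25 7 / 55 37 19 16 73 / 22 4 76 58 40

The 25 entries sum to 1000, so each line sums to 1000/5 = 200.
Using row 3: 64 + 61 + 43 + 25 + ? → (3,5) = 200 − 193 = 7.
Using row 4: 55 + 37 + 16 + 73 + ? → (4,3) = 200 − 181 = 19.
Column 1 must total 200; the given cells sum to 154, so (1,1) = 46.
Column 2: 28 + 70 + 61 + 37 + ? = 200, so (5,2) = 4.
Column 4 needs 200; the known cells sum to 166, so (2,4) = 34.
From column 5, 200 − (49 + 7 + 73 + 40) gives (2,5) = 31.
The remaining cell in row 1 is (1,3) = 200 − 190 = 10.
Row 2: 13 + 70 + 34 + 31 + ? = 200, so (2,3) = 52.
Row 5 needs 200; the known cells sum to 124, so (5,3) = 76.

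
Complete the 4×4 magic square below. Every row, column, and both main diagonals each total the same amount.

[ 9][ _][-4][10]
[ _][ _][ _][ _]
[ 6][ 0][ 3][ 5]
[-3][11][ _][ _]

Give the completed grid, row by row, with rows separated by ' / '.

Row 3 is already complete: 6 + 0 + 3 + 5 = 14, so that is the magic constant.
Using row 1: 9 + (-4) + 10 + ? → (1,2) = 14 − 15 = -1.
Column 1 must total 14; the given cells sum to 12, so (2,1) = 2.
Column 2 needs 14; the known cells sum to 10, so (2,2) = 4.
Main diagonal must total 14; the given cells sum to 16, so (4,4) = -2.
The remaining cell in anti-diagonal is (2,3) = 14 − 7 = 7.
The remaining cell in row 2 is (2,4) = 14 − 13 = 1.
Using row 4: -3 + 11 + (-2) + ? → (4,3) = 14 − 6 = 8.

9 -1 -4 10 / 2 4 7 1 / 6 0 3 5 / -3 11 8 -2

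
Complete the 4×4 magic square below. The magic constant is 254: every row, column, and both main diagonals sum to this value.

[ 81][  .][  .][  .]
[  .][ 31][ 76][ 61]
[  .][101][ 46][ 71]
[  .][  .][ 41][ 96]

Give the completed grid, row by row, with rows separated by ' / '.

81 56 91 26 / 86 31 76 61 / 36 101 46 71 / 51 66 41 96

Row 2 needs 254; the known cells sum to 168, so (2,1) = 86.
The remaining cell in row 3 is (3,1) = 254 − 218 = 36.
The remaining cell in column 1 is (4,1) = 254 − 203 = 51.
Using column 3: 76 + 46 + 41 + ? → (1,3) = 254 − 163 = 91.
Using column 4: 61 + 71 + 96 + ? → (1,4) = 254 − 228 = 26.
From row 1, 254 − (81 + 91 + 26) gives (1,2) = 56.
Row 4 needs 254; the known cells sum to 188, so (4,2) = 66.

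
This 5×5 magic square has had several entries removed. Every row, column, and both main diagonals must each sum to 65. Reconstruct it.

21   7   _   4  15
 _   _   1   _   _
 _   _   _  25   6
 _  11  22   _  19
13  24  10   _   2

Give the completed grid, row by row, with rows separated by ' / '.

Row 1 must total 65; the given cells sum to 47, so (1,3) = 18.
Using row 5: 13 + 24 + 10 + 2 + ? → (5,4) = 65 − 49 = 16.
Column 3 needs 65; the known cells sum to 51, so (3,3) = 14.
From column 5, 65 − (15 + 6 + 19 + 2) gives (2,5) = 23.
From anti-diagonal, 65 − (15 + 14 + 11 + 13) gives (2,4) = 12.
Column 4 must total 65; the given cells sum to 57, so (4,4) = 8.
Main diagonal: 21 + 14 + 8 + 2 + ? = 65, so (2,2) = 20.
Row 2 must total 65; the given cells sum to 56, so (2,1) = 9.
Row 4: 11 + 22 + 8 + 19 + ? = 65, so (4,1) = 5.
The remaining cell in column 1 is (3,1) = 65 − 48 = 17.
Using column 2: 7 + 20 + 11 + 24 + ? → (3,2) = 65 − 62 = 3.

21 7 18 4 15 / 9 20 1 12 23 / 17 3 14 25 6 / 5 11 22 8 19 / 13 24 10 16 2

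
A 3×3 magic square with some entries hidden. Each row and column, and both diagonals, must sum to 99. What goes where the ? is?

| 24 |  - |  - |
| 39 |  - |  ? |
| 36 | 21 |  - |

Row 3 needs 99; the known cells sum to 57, so (3,3) = 42.
From main diagonal, 99 − (24 + 42) gives (2,2) = 33.
Anti-diagonal must total 99; the given cells sum to 69, so (1,3) = 30.
The remaining cell in row 1 is (1,2) = 99 − 54 = 45.
From row 2, 99 − (39 + 33) gives (2,3) = 27.

27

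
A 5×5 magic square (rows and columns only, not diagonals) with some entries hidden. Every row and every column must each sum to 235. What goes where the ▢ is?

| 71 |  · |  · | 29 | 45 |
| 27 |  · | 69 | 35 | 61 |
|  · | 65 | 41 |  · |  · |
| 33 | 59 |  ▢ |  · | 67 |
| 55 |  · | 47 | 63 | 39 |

Row 2: 27 + 69 + 35 + 61 + ? = 235, so (2,2) = 43.
From row 5, 235 − (55 + 47 + 63 + 39) gives (5,2) = 31.
Column 1: 71 + 27 + 33 + 55 + ? = 235, so (3,1) = 49.
Using column 2: 43 + 65 + 59 + 31 + ? → (1,2) = 235 − 198 = 37.
The remaining cell in column 5 is (3,5) = 235 − 212 = 23.
Row 1 must total 235; the given cells sum to 182, so (1,3) = 53.
Row 3 needs 235; the known cells sum to 178, so (3,4) = 57.
Column 3 must total 235; the given cells sum to 210, so (4,3) = 25.

25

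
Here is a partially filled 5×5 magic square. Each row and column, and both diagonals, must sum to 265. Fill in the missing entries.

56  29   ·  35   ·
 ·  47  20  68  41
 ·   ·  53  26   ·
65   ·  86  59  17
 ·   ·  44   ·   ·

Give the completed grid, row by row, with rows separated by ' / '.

56 29 62 35 83 / 89 47 20 68 41 / 32 80 53 26 74 / 65 38 86 59 17 / 23 71 44 77 50

From row 2, 265 − (47 + 20 + 68 + 41) gives (2,1) = 89.
Using row 4: 65 + 86 + 59 + 17 + ? → (4,2) = 265 − 227 = 38.
From column 3, 265 − (20 + 53 + 86 + 44) gives (1,3) = 62.
Using column 4: 35 + 68 + 26 + 59 + ? → (5,4) = 265 − 188 = 77.
Main diagonal must total 265; the given cells sum to 215, so (5,5) = 50.
Using row 1: 56 + 29 + 62 + 35 + ? → (1,5) = 265 − 182 = 83.
The remaining cell in column 5 is (3,5) = 265 − 191 = 74.
Anti-diagonal must total 265; the given cells sum to 242, so (5,1) = 23.
The remaining cell in row 5 is (5,2) = 265 − 194 = 71.
Column 1: 56 + 89 + 65 + 23 + ? = 265, so (3,1) = 32.
From column 2, 265 − (29 + 47 + 38 + 71) gives (3,2) = 80.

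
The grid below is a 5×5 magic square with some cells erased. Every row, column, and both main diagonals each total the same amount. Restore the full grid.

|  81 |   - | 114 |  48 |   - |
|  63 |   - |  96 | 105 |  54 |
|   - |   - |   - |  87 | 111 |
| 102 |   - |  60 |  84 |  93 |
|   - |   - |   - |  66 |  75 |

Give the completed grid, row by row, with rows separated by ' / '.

81 90 114 48 57 / 63 72 96 105 54 / 45 69 78 87 111 / 102 51 60 84 93 / 99 108 42 66 75

Column 4 is already complete: 48 + 105 + 87 + 84 + 66 = 390, so that is the magic constant.
Row 2: 63 + 96 + 105 + 54 + ? = 390, so (2,2) = 72.
Row 4: 102 + 60 + 84 + 93 + ? = 390, so (4,2) = 51.
From column 5, 390 − (54 + 111 + 93 + 75) gives (1,5) = 57.
Main diagonal needs 390; the known cells sum to 312, so (3,3) = 78.
Using anti-diagonal: 57 + 105 + 78 + 51 + ? → (5,1) = 390 − 291 = 99.
Row 1: 81 + 114 + 48 + 57 + ? = 390, so (1,2) = 90.
Column 1 must total 390; the given cells sum to 345, so (3,1) = 45.
Using column 3: 114 + 96 + 78 + 60 + ? → (5,3) = 390 − 348 = 42.
Row 3 needs 390; the known cells sum to 321, so (3,2) = 69.
Using row 5: 99 + 42 + 66 + 75 + ? → (5,2) = 390 − 282 = 108.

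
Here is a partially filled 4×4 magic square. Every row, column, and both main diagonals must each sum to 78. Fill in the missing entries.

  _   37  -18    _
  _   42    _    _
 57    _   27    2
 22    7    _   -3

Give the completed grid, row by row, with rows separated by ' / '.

12 37 -18 47 / -13 42 17 32 / 57 -8 27 2 / 22 7 52 -3

From row 3, 78 − (57 + 27 + 2) gives (3,2) = -8.
Row 4 must total 78; the given cells sum to 26, so (4,3) = 52.
Column 3 must total 78; the given cells sum to 61, so (2,3) = 17.
Main diagonal: 42 + 27 + (-3) + ? = 78, so (1,1) = 12.
From anti-diagonal, 78 − (17 + (-8) + 22) gives (1,4) = 47.
The remaining cell in column 1 is (2,1) = 78 − 91 = -13.
Using column 4: 47 + 2 + (-3) + ? → (2,4) = 78 − 46 = 32.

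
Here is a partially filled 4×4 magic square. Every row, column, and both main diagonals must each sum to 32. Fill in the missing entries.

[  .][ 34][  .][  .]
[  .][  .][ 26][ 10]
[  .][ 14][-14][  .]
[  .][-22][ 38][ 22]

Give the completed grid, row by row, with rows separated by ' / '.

18 34 -18 -2 / -10 6 26 10 / 30 14 -14 2 / -6 -22 38 22

The remaining cell in row 4 is (4,1) = 32 − 38 = -6.
From column 2, 32 − (34 + 14 + (-22)) gives (2,2) = 6.
Column 3 needs 32; the known cells sum to 50, so (1,3) = -18.
Main diagonal needs 32; the known cells sum to 14, so (1,1) = 18.
Using anti-diagonal: 26 + 14 + (-6) + ? → (1,4) = 32 − 34 = -2.
Using row 2: 6 + 26 + 10 + ? → (2,1) = 32 − 42 = -10.
Column 1 needs 32; the known cells sum to 2, so (3,1) = 30.
Column 4: -2 + 10 + 22 + ? = 32, so (3,4) = 2.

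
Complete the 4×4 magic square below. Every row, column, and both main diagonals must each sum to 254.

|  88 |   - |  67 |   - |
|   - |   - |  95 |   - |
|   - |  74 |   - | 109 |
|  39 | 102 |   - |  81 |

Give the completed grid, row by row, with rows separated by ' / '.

Row 4 needs 254; the known cells sum to 222, so (4,3) = 32.
From column 3, 254 − (67 + 95 + 32) gives (3,3) = 60.
Main diagonal needs 254; the known cells sum to 229, so (2,2) = 25.
From anti-diagonal, 254 − (95 + 74 + 39) gives (1,4) = 46.
Row 1 must total 254; the given cells sum to 201, so (1,2) = 53.
Row 3 needs 254; the known cells sum to 243, so (3,1) = 11.
Column 1 needs 254; the known cells sum to 138, so (2,1) = 116.
Using column 4: 46 + 109 + 81 + ? → (2,4) = 254 − 236 = 18.

88 53 67 46 / 116 25 95 18 / 11 74 60 109 / 39 102 32 81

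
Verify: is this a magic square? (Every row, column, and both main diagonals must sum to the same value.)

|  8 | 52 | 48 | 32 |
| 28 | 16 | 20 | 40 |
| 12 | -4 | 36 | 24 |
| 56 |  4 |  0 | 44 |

Row 1: 8 + 52 + 48 + 32 = 140.
Row 2: 28 + 16 + 20 + 40 = 104.
Row 3: 12 + (-4) + 36 + 24 = 68.
Row 4: 56 + 4 + 0 + 44 = 104.
Column 1: 8 + 28 + 12 + 56 = 104.
Column 2: 52 + 16 + (-4) + 4 = 68.
Column 3: 48 + 20 + 36 + 0 = 104.
Column 4: 32 + 40 + 24 + 44 = 140.
Main diagonal: 8 + 16 + 36 + 44 = 104.
Anti-diagonal: 32 + 20 + (-4) + 56 = 104.

No — row 1 sums to 140 but row 3 sums to 68.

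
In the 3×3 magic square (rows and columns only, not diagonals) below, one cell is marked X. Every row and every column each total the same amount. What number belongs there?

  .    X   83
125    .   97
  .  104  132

118

Column 3 is complete and sums to 312; that is the magic constant.
Using row 2: 125 + 97 + ? → (2,2) = 312 − 222 = 90.
From row 3, 312 − (104 + 132) gives (3,1) = 76.
Column 1 must total 312; the given cells sum to 201, so (1,1) = 111.
Column 2 needs 312; the known cells sum to 194, so (1,2) = 118.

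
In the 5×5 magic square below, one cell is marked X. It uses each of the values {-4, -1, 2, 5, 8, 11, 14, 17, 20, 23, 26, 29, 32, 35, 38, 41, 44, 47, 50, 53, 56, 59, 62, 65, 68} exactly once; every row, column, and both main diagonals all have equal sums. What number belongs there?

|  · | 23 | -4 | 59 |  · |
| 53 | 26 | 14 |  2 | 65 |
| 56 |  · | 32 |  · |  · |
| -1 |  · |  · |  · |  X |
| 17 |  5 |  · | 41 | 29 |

The 25 entries sum to 800, so each line sums to 800/5 = 160.
From row 5, 160 − (17 + 5 + 41 + 29) gives (5,3) = 68.
Column 1: 53 + 56 + (-1) + 17 + ? = 160, so (1,1) = 35.
Using column 3: -4 + 14 + 32 + 68 + ? → (4,3) = 160 − 110 = 50.
Main diagonal must total 160; the given cells sum to 122, so (4,4) = 38.
The remaining cell in row 1 is (1,5) = 160 − 113 = 47.
Using column 4: 59 + 2 + 38 + 41 + ? → (3,4) = 160 − 140 = 20.
Using anti-diagonal: 47 + 2 + 32 + 17 + ? → (4,2) = 160 − 98 = 62.
Using row 4: -1 + 62 + 50 + 38 + ? → (4,5) = 160 − 149 = 11.

11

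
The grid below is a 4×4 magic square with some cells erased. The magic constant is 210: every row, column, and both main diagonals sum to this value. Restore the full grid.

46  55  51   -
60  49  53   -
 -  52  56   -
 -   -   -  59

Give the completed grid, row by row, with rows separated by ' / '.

46 55 51 58 / 60 49 53 48 / 57 52 56 45 / 47 54 50 59

From row 1, 210 − (46 + 55 + 51) gives (1,4) = 58.
The remaining cell in row 2 is (2,4) = 210 − 162 = 48.
Column 2 needs 210; the known cells sum to 156, so (4,2) = 54.
From column 3, 210 − (51 + 53 + 56) gives (4,3) = 50.
The remaining cell in column 4 is (3,4) = 210 − 165 = 45.
Anti-diagonal needs 210; the known cells sum to 163, so (4,1) = 47.
Row 3 must total 210; the given cells sum to 153, so (3,1) = 57.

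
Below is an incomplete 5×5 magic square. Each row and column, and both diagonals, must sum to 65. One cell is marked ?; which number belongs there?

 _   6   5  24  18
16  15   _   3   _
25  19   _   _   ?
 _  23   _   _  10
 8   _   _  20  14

1

Using row 1: 6 + 5 + 24 + 18 + ? → (1,1) = 65 − 53 = 12.
Column 1: 12 + 16 + 25 + 8 + ? = 65, so (4,1) = 4.
From column 2, 65 − (6 + 15 + 19 + 23) gives (5,2) = 2.
Anti-diagonal must total 65; the given cells sum to 52, so (3,3) = 13.
Row 5 needs 65; the known cells sum to 44, so (5,3) = 21.
From main diagonal, 65 − (12 + 15 + 13 + 14) gives (4,4) = 11.
Row 4: 4 + 23 + 11 + 10 + ? = 65, so (4,3) = 17.
From column 3, 65 − (5 + 13 + 17 + 21) gives (2,3) = 9.
Column 4: 24 + 3 + 11 + 20 + ? = 65, so (3,4) = 7.
Row 2 needs 65; the known cells sum to 43, so (2,5) = 22.
Row 3 must total 65; the given cells sum to 64, so (3,5) = 1.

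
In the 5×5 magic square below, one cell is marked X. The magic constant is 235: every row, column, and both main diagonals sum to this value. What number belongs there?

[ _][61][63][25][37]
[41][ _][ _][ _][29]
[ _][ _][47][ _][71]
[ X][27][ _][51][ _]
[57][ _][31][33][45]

The remaining cell in row 1 is (1,1) = 235 − 186 = 49.
Row 5 needs 235; the known cells sum to 166, so (5,2) = 69.
Column 5: 37 + 29 + 71 + 45 + ? = 235, so (4,5) = 53.
Main diagonal must total 235; the given cells sum to 192, so (2,2) = 43.
From anti-diagonal, 235 − (37 + 47 + 27 + 57) gives (2,4) = 67.
The remaining cell in row 2 is (2,3) = 235 − 180 = 55.
The remaining cell in column 2 is (3,2) = 235 − 200 = 35.
Column 3: 63 + 55 + 47 + 31 + ? = 235, so (4,3) = 39.
Column 4 must total 235; the given cells sum to 176, so (3,4) = 59.
The remaining cell in row 3 is (3,1) = 235 − 212 = 23.
The remaining cell in row 4 is (4,1) = 235 − 170 = 65.

65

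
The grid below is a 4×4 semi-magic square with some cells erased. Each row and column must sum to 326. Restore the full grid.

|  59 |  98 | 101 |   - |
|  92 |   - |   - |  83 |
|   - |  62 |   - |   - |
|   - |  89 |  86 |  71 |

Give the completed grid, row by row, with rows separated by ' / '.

Row 1 needs 326; the known cells sum to 258, so (1,4) = 68.
Row 4: 89 + 86 + 71 + ? = 326, so (4,1) = 80.
Using column 1: 59 + 92 + 80 + ? → (3,1) = 326 − 231 = 95.
Column 2 needs 326; the known cells sum to 249, so (2,2) = 77.
From column 4, 326 − (68 + 83 + 71) gives (3,4) = 104.
Row 2 needs 326; the known cells sum to 252, so (2,3) = 74.
From row 3, 326 − (95 + 62 + 104) gives (3,3) = 65.

59 98 101 68 / 92 77 74 83 / 95 62 65 104 / 80 89 86 71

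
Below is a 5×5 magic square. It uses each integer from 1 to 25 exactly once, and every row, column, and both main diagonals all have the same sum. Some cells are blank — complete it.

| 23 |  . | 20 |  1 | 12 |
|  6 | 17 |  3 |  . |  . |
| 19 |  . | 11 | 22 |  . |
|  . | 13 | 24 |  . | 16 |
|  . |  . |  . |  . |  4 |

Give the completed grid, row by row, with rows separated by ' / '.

23 9 20 1 12 / 6 17 3 14 25 / 19 5 11 22 8 / 2 13 24 10 16 / 15 21 7 18 4

The entries are 1 through 25, which sum to 325, so each line sums to 325/5 = 65.
Row 1: 23 + 20 + 1 + 12 + ? = 65, so (1,2) = 9.
Column 3: 20 + 3 + 11 + 24 + ? = 65, so (5,3) = 7.
The remaining cell in main diagonal is (4,4) = 65 − 55 = 10.
Row 4 must total 65; the given cells sum to 63, so (4,1) = 2.
Column 1: 23 + 6 + 19 + 2 + ? = 65, so (5,1) = 15.
Using anti-diagonal: 12 + 11 + 13 + 15 + ? → (2,4) = 65 − 51 = 14.
Row 2: 6 + 17 + 3 + 14 + ? = 65, so (2,5) = 25.
Column 4 must total 65; the given cells sum to 47, so (5,4) = 18.
Column 5: 12 + 25 + 16 + 4 + ? = 65, so (3,5) = 8.
Using row 3: 19 + 11 + 22 + 8 + ? → (3,2) = 65 − 60 = 5.
The remaining cell in row 5 is (5,2) = 65 − 44 = 21.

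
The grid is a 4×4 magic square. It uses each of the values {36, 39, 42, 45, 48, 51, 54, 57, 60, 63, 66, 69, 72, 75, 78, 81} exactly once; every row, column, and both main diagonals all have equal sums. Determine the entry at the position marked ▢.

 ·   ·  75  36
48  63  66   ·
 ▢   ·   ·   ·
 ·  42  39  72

60

The 16 entries sum to 936, so each line sums to 936/4 = 234.
Using row 2: 48 + 63 + 66 + ? → (2,4) = 234 − 177 = 57.
The remaining cell in row 4 is (4,1) = 234 − 153 = 81.
Column 3 must total 234; the given cells sum to 180, so (3,3) = 54.
The remaining cell in column 4 is (3,4) = 234 − 165 = 69.
Using main diagonal: 63 + 54 + 72 + ? → (1,1) = 234 − 189 = 45.
Anti-diagonal needs 234; the known cells sum to 183, so (3,2) = 51.
From row 1, 234 − (45 + 75 + 36) gives (1,2) = 78.
The remaining cell in row 3 is (3,1) = 234 − 174 = 60.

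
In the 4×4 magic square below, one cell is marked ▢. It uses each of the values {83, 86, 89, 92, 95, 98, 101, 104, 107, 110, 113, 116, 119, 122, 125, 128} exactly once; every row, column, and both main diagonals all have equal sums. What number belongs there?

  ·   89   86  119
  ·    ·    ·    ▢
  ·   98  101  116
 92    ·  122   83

The 16 entries sum to 1688, so each line sums to 1688/4 = 422.
Row 1 must total 422; the given cells sum to 294, so (1,1) = 128.
Using row 3: 98 + 101 + 116 + ? → (3,1) = 422 − 315 = 107.
Row 4 must total 422; the given cells sum to 297, so (4,2) = 125.
Column 1 needs 422; the known cells sum to 327, so (2,1) = 95.
From column 2, 422 − (89 + 98 + 125) gives (2,2) = 110.
Column 3: 86 + 101 + 122 + ? = 422, so (2,3) = 113.
Column 4 needs 422; the known cells sum to 318, so (2,4) = 104.

104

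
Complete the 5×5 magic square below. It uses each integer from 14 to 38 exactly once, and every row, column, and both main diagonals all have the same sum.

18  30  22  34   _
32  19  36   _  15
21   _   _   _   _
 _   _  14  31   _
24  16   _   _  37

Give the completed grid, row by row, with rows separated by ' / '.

The entries are 14 through 38, which sum to 650, so each line sums to 650/5 = 130.
The remaining cell in row 1 is (1,5) = 130 − 104 = 26.
From row 2, 130 − (32 + 19 + 36 + 15) gives (2,4) = 28.
Column 1 needs 130; the known cells sum to 95, so (4,1) = 35.
Main diagonal needs 130; the known cells sum to 105, so (3,3) = 25.
Anti-diagonal: 26 + 28 + 25 + 24 + ? = 130, so (4,2) = 27.
Row 4 needs 130; the known cells sum to 107, so (4,5) = 23.
From column 2, 130 − (30 + 19 + 27 + 16) gives (3,2) = 38.
The remaining cell in column 3 is (5,3) = 130 − 97 = 33.
Using column 5: 26 + 15 + 23 + 37 + ? → (3,5) = 130 − 101 = 29.
Row 3 needs 130; the known cells sum to 113, so (3,4) = 17.
Row 5 must total 130; the given cells sum to 110, so (5,4) = 20.

18 30 22 34 26 / 32 19 36 28 15 / 21 38 25 17 29 / 35 27 14 31 23 / 24 16 33 20 37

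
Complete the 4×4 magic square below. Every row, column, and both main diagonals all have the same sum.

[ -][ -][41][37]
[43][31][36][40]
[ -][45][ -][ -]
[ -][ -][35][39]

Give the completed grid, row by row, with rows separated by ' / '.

Row 2 is already complete: 43 + 31 + 36 + 40 = 150, so that is the magic constant.
Using column 3: 41 + 36 + 35 + ? → (3,3) = 150 − 112 = 38.
Column 4 needs 150; the known cells sum to 116, so (3,4) = 34.
The remaining cell in main diagonal is (1,1) = 150 − 108 = 42.
Using anti-diagonal: 37 + 36 + 45 + ? → (4,1) = 150 − 118 = 32.
From row 1, 150 − (42 + 41 + 37) gives (1,2) = 30.
Using row 3: 45 + 38 + 34 + ? → (3,1) = 150 − 117 = 33.
Row 4: 32 + 35 + 39 + ? = 150, so (4,2) = 44.

42 30 41 37 / 43 31 36 40 / 33 45 38 34 / 32 44 35 39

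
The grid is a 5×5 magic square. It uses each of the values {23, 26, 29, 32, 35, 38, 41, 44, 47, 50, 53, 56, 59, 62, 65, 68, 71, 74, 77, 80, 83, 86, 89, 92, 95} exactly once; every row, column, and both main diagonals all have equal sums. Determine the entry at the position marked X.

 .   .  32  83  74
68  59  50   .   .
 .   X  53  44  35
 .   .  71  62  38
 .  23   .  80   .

The 25 entries sum to 1475, so each line sums to 1475/5 = 295.
Column 3: 32 + 50 + 53 + 71 + ? = 295, so (5,3) = 89.
Column 4 needs 295; the known cells sum to 269, so (2,4) = 26.
Row 2 needs 295; the known cells sum to 203, so (2,5) = 92.
Using column 5: 74 + 92 + 35 + 38 + ? → (5,5) = 295 − 239 = 56.
Main diagonal needs 295; the known cells sum to 230, so (1,1) = 65.
Using row 1: 65 + 32 + 83 + 74 + ? → (1,2) = 295 − 254 = 41.
Row 5: 23 + 89 + 80 + 56 + ? = 295, so (5,1) = 47.
Anti-diagonal: 74 + 26 + 53 + 47 + ? = 295, so (4,2) = 95.
Row 4 must total 295; the given cells sum to 266, so (4,1) = 29.
Using column 1: 65 + 68 + 29 + 47 + ? → (3,1) = 295 − 209 = 86.
Column 2 needs 295; the known cells sum to 218, so (3,2) = 77.

77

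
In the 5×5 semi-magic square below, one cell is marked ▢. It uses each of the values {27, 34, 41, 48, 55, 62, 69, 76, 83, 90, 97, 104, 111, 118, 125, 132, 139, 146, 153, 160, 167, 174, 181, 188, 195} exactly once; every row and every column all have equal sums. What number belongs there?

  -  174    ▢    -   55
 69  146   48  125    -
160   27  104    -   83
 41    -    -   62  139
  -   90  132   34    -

The 25 entries sum to 2775, so each line sums to 2775/5 = 555.
Using row 2: 69 + 146 + 48 + 125 + ? → (2,5) = 555 − 388 = 167.
From row 3, 555 − (160 + 27 + 104 + 83) gives (3,4) = 181.
Column 2: 174 + 146 + 27 + 90 + ? = 555, so (4,2) = 118.
Using column 4: 125 + 181 + 62 + 34 + ? → (1,4) = 555 − 402 = 153.
The remaining cell in column 5 is (5,5) = 555 − 444 = 111.
Using row 4: 41 + 118 + 62 + 139 + ? → (4,3) = 555 − 360 = 195.
Row 5 must total 555; the given cells sum to 367, so (5,1) = 188.
Column 1 must total 555; the given cells sum to 458, so (1,1) = 97.
Using column 3: 48 + 104 + 195 + 132 + ? → (1,3) = 555 − 479 = 76.

76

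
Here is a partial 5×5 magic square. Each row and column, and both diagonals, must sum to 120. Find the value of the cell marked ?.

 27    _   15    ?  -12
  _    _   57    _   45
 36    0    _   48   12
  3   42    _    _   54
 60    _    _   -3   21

39

The remaining cell in row 3 is (3,3) = 120 − 96 = 24.
Using column 1: 27 + 36 + 3 + 60 + ? → (2,1) = 120 − 126 = -6.
Anti-diagonal: -12 + 24 + 42 + 60 + ? = 120, so (2,4) = 6.
Row 2: -6 + 57 + 6 + 45 + ? = 120, so (2,2) = 18.
From main diagonal, 120 − (27 + 18 + 24 + 21) gives (4,4) = 30.
Row 4 needs 120; the known cells sum to 129, so (4,3) = -9.
Using column 3: 15 + 57 + 24 + (-9) + ? → (5,3) = 120 − 87 = 33.
Using column 4: 6 + 48 + 30 + (-3) + ? → (1,4) = 120 − 81 = 39.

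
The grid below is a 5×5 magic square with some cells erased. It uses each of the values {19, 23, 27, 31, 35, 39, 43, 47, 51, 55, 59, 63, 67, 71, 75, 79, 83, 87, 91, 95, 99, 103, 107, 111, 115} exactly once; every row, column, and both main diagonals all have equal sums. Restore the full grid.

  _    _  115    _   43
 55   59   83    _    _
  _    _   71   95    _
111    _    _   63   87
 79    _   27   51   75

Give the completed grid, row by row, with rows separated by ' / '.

67 91 115 19 43 / 55 59 83 107 31 / 23 47 71 95 99 / 111 35 39 63 87 / 79 103 27 51 75

The 25 entries sum to 1675, so each line sums to 1675/5 = 335.
From row 5, 335 − (79 + 27 + 51 + 75) gives (5,2) = 103.
From column 3, 335 − (115 + 83 + 71 + 27) gives (4,3) = 39.
The remaining cell in main diagonal is (1,1) = 335 − 268 = 67.
Row 4 must total 335; the given cells sum to 300, so (4,2) = 35.
Column 1 needs 335; the known cells sum to 312, so (3,1) = 23.
The remaining cell in anti-diagonal is (2,4) = 335 − 228 = 107.
The remaining cell in row 2 is (2,5) = 335 − 304 = 31.
The remaining cell in column 4 is (1,4) = 335 − 316 = 19.
From column 5, 335 − (43 + 31 + 87 + 75) gives (3,5) = 99.
Row 1: 67 + 115 + 19 + 43 + ? = 335, so (1,2) = 91.
Row 3 must total 335; the given cells sum to 288, so (3,2) = 47.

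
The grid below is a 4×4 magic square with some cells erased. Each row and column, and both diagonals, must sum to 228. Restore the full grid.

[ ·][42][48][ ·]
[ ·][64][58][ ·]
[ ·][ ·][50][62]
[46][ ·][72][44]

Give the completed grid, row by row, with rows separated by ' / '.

The remaining cell in row 4 is (4,2) = 228 − 162 = 66.
Column 2: 42 + 64 + 66 + ? = 228, so (3,2) = 56.
Using main diagonal: 64 + 50 + 44 + ? → (1,1) = 228 − 158 = 70.
Anti-diagonal: 58 + 56 + 46 + ? = 228, so (1,4) = 68.
Row 3 needs 228; the known cells sum to 168, so (3,1) = 60.
From column 1, 228 − (70 + 60 + 46) gives (2,1) = 52.
Using column 4: 68 + 62 + 44 + ? → (2,4) = 228 − 174 = 54.

70 42 48 68 / 52 64 58 54 / 60 56 50 62 / 46 66 72 44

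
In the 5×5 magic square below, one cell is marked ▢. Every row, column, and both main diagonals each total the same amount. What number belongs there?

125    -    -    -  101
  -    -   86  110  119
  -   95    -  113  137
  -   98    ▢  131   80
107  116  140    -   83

Column 5 is complete and sums to 520; that is the magic constant.
Using row 5: 107 + 116 + 140 + 83 + ? → (5,4) = 520 − 446 = 74.
Column 4 needs 520; the known cells sum to 428, so (1,4) = 92.
Using anti-diagonal: 101 + 110 + 98 + 107 + ? → (3,3) = 520 − 416 = 104.
Row 3: 95 + 104 + 113 + 137 + ? = 520, so (3,1) = 71.
Main diagonal must total 520; the given cells sum to 443, so (2,2) = 77.
Row 2 needs 520; the known cells sum to 392, so (2,1) = 128.
Using column 1: 125 + 128 + 71 + 107 + ? → (4,1) = 520 − 431 = 89.
The remaining cell in column 2 is (1,2) = 520 − 386 = 134.
The remaining cell in row 1 is (1,3) = 520 − 452 = 68.
Using row 4: 89 + 98 + 131 + 80 + ? → (4,3) = 520 − 398 = 122.

122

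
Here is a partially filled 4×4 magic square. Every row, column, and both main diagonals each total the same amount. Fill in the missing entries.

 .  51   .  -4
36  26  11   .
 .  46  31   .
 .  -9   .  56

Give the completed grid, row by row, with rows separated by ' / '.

1 51 66 -4 / 36 26 11 41 / 16 46 31 21 / 61 -9 6 56

Column 2 is already complete: 51 + 26 + 46 + -9 = 114, so that is the magic constant.
From row 2, 114 − (36 + 26 + 11) gives (2,4) = 41.
Column 4 must total 114; the given cells sum to 93, so (3,4) = 21.
Main diagonal needs 114; the known cells sum to 113, so (1,1) = 1.
Anti-diagonal must total 114; the given cells sum to 53, so (4,1) = 61.
Row 1: 1 + 51 + (-4) + ? = 114, so (1,3) = 66.
Row 3 must total 114; the given cells sum to 98, so (3,1) = 16.
Row 4 needs 114; the known cells sum to 108, so (4,3) = 6.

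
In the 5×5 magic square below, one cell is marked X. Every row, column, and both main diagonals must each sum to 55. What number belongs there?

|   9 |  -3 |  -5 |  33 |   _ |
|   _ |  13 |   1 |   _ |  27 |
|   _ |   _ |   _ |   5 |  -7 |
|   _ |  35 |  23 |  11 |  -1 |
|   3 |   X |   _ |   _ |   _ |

-9

Row 1: 9 + (-3) + (-5) + 33 + ? = 55, so (1,5) = 21.
Using row 4: 35 + 23 + 11 + (-1) + ? → (4,1) = 55 − 68 = -13.
Column 5: 21 + 27 + (-7) + (-1) + ? = 55, so (5,5) = 15.
Main diagonal must total 55; the given cells sum to 48, so (3,3) = 7.
Anti-diagonal needs 55; the known cells sum to 66, so (2,4) = -11.
Row 2 needs 55; the known cells sum to 30, so (2,1) = 25.
Column 1: 9 + 25 + (-13) + 3 + ? = 55, so (3,1) = 31.
Using column 3: -5 + 1 + 7 + 23 + ? → (5,3) = 55 − 26 = 29.
Column 4 must total 55; the given cells sum to 38, so (5,4) = 17.
Row 3 must total 55; the given cells sum to 36, so (3,2) = 19.
Row 5 must total 55; the given cells sum to 64, so (5,2) = -9.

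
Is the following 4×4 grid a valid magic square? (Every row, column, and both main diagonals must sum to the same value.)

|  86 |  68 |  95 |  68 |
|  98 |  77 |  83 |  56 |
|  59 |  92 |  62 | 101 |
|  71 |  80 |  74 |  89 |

No — row 2 sums to 314 but row 1 sums to 317.

Row 1: 86 + 68 + 95 + 68 = 317.
Row 2: 98 + 77 + 83 + 56 = 314.
Row 3: 59 + 92 + 62 + 101 = 314.
Row 4: 71 + 80 + 74 + 89 = 314.
Column 1: 86 + 98 + 59 + 71 = 314.
Column 2: 68 + 77 + 92 + 80 = 317.
Column 3: 95 + 83 + 62 + 74 = 314.
Column 4: 68 + 56 + 101 + 89 = 314.
Main diagonal: 86 + 77 + 62 + 89 = 314.
Anti-diagonal: 68 + 83 + 92 + 71 = 314.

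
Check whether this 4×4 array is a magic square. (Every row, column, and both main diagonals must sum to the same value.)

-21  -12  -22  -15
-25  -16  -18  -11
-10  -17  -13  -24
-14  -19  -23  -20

No — column 2 sums to -64 but column 1 sums to -70.

Row 1: -21 + (-12) + (-22) + (-15) = -70.
Row 2: -25 + (-16) + (-18) + (-11) = -70.
Row 3: -10 + (-17) + (-13) + (-24) = -64.
Row 4: -14 + (-19) + (-23) + (-20) = -76.
Column 1: -21 + (-25) + (-10) + (-14) = -70.
Column 2: -12 + (-16) + (-17) + (-19) = -64.
Column 3: -22 + (-18) + (-13) + (-23) = -76.
Column 4: -15 + (-11) + (-24) + (-20) = -70.
Main diagonal: -21 + (-16) + (-13) + (-20) = -70.
Anti-diagonal: -15 + (-18) + (-17) + (-14) = -64.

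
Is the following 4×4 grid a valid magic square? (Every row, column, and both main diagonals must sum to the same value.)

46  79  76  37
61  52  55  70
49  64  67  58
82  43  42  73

Row 1: 46 + 79 + 76 + 37 = 238.
Row 2: 61 + 52 + 55 + 70 = 238.
Row 3: 49 + 64 + 67 + 58 = 238.
Row 4: 82 + 43 + 42 + 73 = 240.
Column 1: 46 + 61 + 49 + 82 = 238.
Column 2: 79 + 52 + 64 + 43 = 238.
Column 3: 76 + 55 + 67 + 42 = 240.
Column 4: 37 + 70 + 58 + 73 = 238.
Main diagonal: 46 + 52 + 67 + 73 = 238.
Anti-diagonal: 37 + 55 + 64 + 82 = 238.

No — main diagonal sums to 238 but column 3 sums to 240.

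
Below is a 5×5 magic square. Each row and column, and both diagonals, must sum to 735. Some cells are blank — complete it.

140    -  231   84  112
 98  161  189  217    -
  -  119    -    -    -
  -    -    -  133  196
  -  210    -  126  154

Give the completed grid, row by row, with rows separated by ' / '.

140 168 231 84 112 / 98 161 189 217 70 / 91 119 147 175 203 / 224 77 105 133 196 / 182 210 63 126 154

Row 1 needs 735; the known cells sum to 567, so (1,2) = 168.
Row 2: 98 + 161 + 189 + 217 + ? = 735, so (2,5) = 70.
Column 2: 168 + 161 + 119 + 210 + ? = 735, so (4,2) = 77.
The remaining cell in column 4 is (3,4) = 735 − 560 = 175.
Column 5: 112 + 70 + 196 + 154 + ? = 735, so (3,5) = 203.
Main diagonal: 140 + 161 + 133 + 154 + ? = 735, so (3,3) = 147.
The remaining cell in anti-diagonal is (5,1) = 735 − 553 = 182.
From row 3, 735 − (119 + 147 + 175 + 203) gives (3,1) = 91.
From row 5, 735 − (182 + 210 + 126 + 154) gives (5,3) = 63.
From column 1, 735 − (140 + 98 + 91 + 182) gives (4,1) = 224.
Column 3 needs 735; the known cells sum to 630, so (4,3) = 105.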